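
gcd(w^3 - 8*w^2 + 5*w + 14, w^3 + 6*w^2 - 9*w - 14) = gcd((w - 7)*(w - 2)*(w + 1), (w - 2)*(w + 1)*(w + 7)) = w^2 - w - 2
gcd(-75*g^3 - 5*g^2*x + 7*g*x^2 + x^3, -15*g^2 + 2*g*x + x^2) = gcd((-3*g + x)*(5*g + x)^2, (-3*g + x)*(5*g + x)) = -15*g^2 + 2*g*x + x^2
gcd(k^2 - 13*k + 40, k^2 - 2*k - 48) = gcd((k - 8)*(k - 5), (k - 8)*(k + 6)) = k - 8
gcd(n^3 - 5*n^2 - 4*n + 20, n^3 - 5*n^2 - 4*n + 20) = n^3 - 5*n^2 - 4*n + 20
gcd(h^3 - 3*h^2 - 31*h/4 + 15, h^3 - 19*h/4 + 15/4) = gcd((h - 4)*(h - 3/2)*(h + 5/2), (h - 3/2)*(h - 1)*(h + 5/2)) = h^2 + h - 15/4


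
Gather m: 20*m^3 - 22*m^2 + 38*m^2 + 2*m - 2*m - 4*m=20*m^3 + 16*m^2 - 4*m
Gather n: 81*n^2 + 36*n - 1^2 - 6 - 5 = 81*n^2 + 36*n - 12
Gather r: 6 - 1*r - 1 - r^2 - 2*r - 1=-r^2 - 3*r + 4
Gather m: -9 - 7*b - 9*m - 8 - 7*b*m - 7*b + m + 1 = -14*b + m*(-7*b - 8) - 16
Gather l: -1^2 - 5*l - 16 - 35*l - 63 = -40*l - 80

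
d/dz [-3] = 0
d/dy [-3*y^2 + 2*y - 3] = 2 - 6*y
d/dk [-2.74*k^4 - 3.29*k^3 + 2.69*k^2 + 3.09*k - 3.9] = -10.96*k^3 - 9.87*k^2 + 5.38*k + 3.09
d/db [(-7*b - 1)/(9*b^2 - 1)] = (63*b^2 + 18*b + 7)/(81*b^4 - 18*b^2 + 1)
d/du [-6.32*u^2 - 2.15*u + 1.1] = -12.64*u - 2.15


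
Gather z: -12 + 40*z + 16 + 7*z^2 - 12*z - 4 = 7*z^2 + 28*z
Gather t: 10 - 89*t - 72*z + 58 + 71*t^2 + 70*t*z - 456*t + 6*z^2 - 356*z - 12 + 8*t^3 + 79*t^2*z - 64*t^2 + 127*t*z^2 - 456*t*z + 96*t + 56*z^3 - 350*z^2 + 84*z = 8*t^3 + t^2*(79*z + 7) + t*(127*z^2 - 386*z - 449) + 56*z^3 - 344*z^2 - 344*z + 56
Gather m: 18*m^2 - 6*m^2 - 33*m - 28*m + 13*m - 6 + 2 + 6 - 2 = 12*m^2 - 48*m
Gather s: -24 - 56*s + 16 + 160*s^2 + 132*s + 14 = 160*s^2 + 76*s + 6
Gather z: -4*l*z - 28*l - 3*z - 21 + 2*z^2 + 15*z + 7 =-28*l + 2*z^2 + z*(12 - 4*l) - 14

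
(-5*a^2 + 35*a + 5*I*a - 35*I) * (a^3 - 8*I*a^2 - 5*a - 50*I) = -5*a^5 + 35*a^4 + 45*I*a^4 + 65*a^3 - 315*I*a^3 - 455*a^2 + 225*I*a^2 + 250*a - 1575*I*a - 1750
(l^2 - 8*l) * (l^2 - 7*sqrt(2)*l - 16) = l^4 - 7*sqrt(2)*l^3 - 8*l^3 - 16*l^2 + 56*sqrt(2)*l^2 + 128*l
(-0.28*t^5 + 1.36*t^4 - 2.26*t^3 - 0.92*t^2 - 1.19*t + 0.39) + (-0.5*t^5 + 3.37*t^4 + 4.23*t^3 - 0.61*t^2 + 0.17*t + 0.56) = -0.78*t^5 + 4.73*t^4 + 1.97*t^3 - 1.53*t^2 - 1.02*t + 0.95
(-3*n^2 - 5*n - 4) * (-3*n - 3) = 9*n^3 + 24*n^2 + 27*n + 12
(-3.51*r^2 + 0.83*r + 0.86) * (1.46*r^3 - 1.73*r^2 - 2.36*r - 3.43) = -5.1246*r^5 + 7.2841*r^4 + 8.1033*r^3 + 8.5927*r^2 - 4.8765*r - 2.9498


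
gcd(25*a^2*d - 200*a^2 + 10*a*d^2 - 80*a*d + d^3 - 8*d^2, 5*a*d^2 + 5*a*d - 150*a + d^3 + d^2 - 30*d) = 5*a + d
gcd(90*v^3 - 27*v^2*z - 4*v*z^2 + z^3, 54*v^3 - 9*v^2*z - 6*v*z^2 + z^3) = 18*v^2 - 9*v*z + z^2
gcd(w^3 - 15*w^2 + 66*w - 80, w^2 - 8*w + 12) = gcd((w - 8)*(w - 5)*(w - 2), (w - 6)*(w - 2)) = w - 2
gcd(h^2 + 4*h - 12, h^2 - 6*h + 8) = h - 2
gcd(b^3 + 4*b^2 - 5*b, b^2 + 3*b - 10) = b + 5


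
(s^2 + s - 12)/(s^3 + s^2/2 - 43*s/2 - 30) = 2*(s - 3)/(2*s^2 - 7*s - 15)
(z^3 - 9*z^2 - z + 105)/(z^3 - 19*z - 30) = (z - 7)/(z + 2)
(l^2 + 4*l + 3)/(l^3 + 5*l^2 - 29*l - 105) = (l + 1)/(l^2 + 2*l - 35)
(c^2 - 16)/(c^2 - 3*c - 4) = (c + 4)/(c + 1)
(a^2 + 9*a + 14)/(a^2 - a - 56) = (a + 2)/(a - 8)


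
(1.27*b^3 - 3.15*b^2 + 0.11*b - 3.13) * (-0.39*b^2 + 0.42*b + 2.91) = -0.4953*b^5 + 1.7619*b^4 + 2.3298*b^3 - 7.8996*b^2 - 0.9945*b - 9.1083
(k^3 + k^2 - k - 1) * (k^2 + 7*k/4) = k^5 + 11*k^4/4 + 3*k^3/4 - 11*k^2/4 - 7*k/4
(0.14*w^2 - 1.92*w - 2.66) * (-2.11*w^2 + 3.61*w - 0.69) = -0.2954*w^4 + 4.5566*w^3 - 1.4152*w^2 - 8.2778*w + 1.8354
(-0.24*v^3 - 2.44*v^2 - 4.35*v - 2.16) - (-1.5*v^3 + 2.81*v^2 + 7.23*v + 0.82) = 1.26*v^3 - 5.25*v^2 - 11.58*v - 2.98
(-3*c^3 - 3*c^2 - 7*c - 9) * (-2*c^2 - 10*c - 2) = 6*c^5 + 36*c^4 + 50*c^3 + 94*c^2 + 104*c + 18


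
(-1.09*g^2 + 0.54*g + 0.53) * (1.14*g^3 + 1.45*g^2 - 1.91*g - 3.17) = -1.2426*g^5 - 0.9649*g^4 + 3.4691*g^3 + 3.1924*g^2 - 2.7241*g - 1.6801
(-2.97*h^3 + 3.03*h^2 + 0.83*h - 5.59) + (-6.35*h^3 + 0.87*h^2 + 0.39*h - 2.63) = -9.32*h^3 + 3.9*h^2 + 1.22*h - 8.22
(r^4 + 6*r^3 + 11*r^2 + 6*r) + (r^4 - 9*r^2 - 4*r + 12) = 2*r^4 + 6*r^3 + 2*r^2 + 2*r + 12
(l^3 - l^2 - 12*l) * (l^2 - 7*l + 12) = l^5 - 8*l^4 + 7*l^3 + 72*l^2 - 144*l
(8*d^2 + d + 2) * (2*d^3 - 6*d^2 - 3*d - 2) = 16*d^5 - 46*d^4 - 26*d^3 - 31*d^2 - 8*d - 4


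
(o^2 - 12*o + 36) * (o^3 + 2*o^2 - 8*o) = o^5 - 10*o^4 + 4*o^3 + 168*o^2 - 288*o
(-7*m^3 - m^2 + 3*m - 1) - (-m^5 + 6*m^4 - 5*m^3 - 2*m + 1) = m^5 - 6*m^4 - 2*m^3 - m^2 + 5*m - 2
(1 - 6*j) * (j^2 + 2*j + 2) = -6*j^3 - 11*j^2 - 10*j + 2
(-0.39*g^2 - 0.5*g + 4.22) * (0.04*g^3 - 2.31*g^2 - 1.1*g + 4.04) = -0.0156*g^5 + 0.8809*g^4 + 1.7528*g^3 - 10.7738*g^2 - 6.662*g + 17.0488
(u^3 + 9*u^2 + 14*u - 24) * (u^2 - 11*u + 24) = u^5 - 2*u^4 - 61*u^3 + 38*u^2 + 600*u - 576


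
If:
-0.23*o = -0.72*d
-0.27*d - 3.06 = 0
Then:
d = -11.33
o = -35.48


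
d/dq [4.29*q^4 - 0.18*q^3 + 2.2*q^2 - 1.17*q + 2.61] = 17.16*q^3 - 0.54*q^2 + 4.4*q - 1.17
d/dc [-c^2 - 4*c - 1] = -2*c - 4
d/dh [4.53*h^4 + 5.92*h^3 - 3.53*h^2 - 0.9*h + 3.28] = 18.12*h^3 + 17.76*h^2 - 7.06*h - 0.9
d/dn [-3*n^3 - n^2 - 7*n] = -9*n^2 - 2*n - 7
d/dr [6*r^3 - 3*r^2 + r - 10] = 18*r^2 - 6*r + 1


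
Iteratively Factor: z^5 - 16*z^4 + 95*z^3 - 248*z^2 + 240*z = (z)*(z^4 - 16*z^3 + 95*z^2 - 248*z + 240) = z*(z - 3)*(z^3 - 13*z^2 + 56*z - 80) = z*(z - 5)*(z - 3)*(z^2 - 8*z + 16) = z*(z - 5)*(z - 4)*(z - 3)*(z - 4)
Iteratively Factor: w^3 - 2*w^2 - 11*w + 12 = (w - 1)*(w^2 - w - 12) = (w - 4)*(w - 1)*(w + 3)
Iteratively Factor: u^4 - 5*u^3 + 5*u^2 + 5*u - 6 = (u + 1)*(u^3 - 6*u^2 + 11*u - 6) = (u - 1)*(u + 1)*(u^2 - 5*u + 6) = (u - 3)*(u - 1)*(u + 1)*(u - 2)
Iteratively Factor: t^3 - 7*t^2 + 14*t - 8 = (t - 2)*(t^2 - 5*t + 4) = (t - 4)*(t - 2)*(t - 1)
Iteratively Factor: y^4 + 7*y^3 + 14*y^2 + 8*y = (y)*(y^3 + 7*y^2 + 14*y + 8) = y*(y + 4)*(y^2 + 3*y + 2) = y*(y + 2)*(y + 4)*(y + 1)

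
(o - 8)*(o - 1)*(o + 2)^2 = o^4 - 5*o^3 - 24*o^2 - 4*o + 32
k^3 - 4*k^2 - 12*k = k*(k - 6)*(k + 2)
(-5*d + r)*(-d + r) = 5*d^2 - 6*d*r + r^2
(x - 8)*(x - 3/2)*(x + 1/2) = x^3 - 9*x^2 + 29*x/4 + 6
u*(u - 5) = u^2 - 5*u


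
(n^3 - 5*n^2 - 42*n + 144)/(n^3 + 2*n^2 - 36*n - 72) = (n^2 - 11*n + 24)/(n^2 - 4*n - 12)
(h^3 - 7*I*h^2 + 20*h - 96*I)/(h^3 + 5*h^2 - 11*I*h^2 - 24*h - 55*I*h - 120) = (h + 4*I)/(h + 5)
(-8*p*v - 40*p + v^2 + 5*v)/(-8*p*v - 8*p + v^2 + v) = (v + 5)/(v + 1)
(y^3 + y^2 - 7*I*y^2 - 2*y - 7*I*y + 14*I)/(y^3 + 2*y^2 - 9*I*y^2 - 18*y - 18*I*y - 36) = (y^2 - y*(1 + 7*I) + 7*I)/(y^2 - 9*I*y - 18)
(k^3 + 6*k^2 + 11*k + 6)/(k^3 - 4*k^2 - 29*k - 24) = (k + 2)/(k - 8)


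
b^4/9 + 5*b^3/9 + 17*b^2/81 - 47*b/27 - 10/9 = (b/3 + 1)^2*(b - 5/3)*(b + 2/3)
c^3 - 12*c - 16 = (c - 4)*(c + 2)^2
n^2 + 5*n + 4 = (n + 1)*(n + 4)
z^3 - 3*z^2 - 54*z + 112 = (z - 8)*(z - 2)*(z + 7)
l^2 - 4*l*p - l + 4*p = (l - 1)*(l - 4*p)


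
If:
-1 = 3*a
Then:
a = -1/3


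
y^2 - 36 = (y - 6)*(y + 6)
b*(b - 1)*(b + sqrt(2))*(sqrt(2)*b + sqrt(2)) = sqrt(2)*b^4 + 2*b^3 - sqrt(2)*b^2 - 2*b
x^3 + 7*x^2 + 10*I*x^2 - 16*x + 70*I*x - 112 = (x + 7)*(x + 2*I)*(x + 8*I)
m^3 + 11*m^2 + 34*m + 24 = (m + 1)*(m + 4)*(m + 6)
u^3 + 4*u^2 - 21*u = u*(u - 3)*(u + 7)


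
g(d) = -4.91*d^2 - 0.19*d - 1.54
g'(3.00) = -29.65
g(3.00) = -46.30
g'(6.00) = -59.11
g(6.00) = -179.44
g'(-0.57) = 5.41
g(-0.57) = -3.03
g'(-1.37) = 13.26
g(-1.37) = -10.50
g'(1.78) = -17.67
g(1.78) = -17.44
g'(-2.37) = 23.08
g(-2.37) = -28.67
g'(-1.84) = 17.88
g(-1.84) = -17.81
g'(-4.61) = 45.08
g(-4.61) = -105.01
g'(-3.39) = 33.10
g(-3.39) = -57.32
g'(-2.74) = 26.72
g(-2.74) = -37.88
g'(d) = -9.82*d - 0.19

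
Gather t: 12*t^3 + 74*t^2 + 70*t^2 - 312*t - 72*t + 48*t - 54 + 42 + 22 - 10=12*t^3 + 144*t^2 - 336*t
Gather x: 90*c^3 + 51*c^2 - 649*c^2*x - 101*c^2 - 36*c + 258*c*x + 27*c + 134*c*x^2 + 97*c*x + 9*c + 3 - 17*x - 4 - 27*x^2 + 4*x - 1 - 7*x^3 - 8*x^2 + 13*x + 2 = 90*c^3 - 50*c^2 - 7*x^3 + x^2*(134*c - 35) + x*(-649*c^2 + 355*c)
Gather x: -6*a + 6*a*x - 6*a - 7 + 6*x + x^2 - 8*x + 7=-12*a + x^2 + x*(6*a - 2)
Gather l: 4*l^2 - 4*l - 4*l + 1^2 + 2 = 4*l^2 - 8*l + 3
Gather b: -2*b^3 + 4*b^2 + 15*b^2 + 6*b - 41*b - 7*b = -2*b^3 + 19*b^2 - 42*b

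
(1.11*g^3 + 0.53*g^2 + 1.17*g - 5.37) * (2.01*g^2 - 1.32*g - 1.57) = 2.2311*g^5 - 0.3999*g^4 - 0.0906000000000006*g^3 - 13.1702*g^2 + 5.2515*g + 8.4309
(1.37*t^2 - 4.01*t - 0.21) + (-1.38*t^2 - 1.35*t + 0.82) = -0.00999999999999979*t^2 - 5.36*t + 0.61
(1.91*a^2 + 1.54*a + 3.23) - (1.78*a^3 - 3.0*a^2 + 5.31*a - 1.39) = -1.78*a^3 + 4.91*a^2 - 3.77*a + 4.62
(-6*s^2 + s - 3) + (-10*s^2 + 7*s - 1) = -16*s^2 + 8*s - 4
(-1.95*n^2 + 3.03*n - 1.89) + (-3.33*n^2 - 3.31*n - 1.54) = -5.28*n^2 - 0.28*n - 3.43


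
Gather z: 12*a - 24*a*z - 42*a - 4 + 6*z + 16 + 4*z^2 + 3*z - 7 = -30*a + 4*z^2 + z*(9 - 24*a) + 5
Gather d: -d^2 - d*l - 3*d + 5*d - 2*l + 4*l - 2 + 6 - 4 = -d^2 + d*(2 - l) + 2*l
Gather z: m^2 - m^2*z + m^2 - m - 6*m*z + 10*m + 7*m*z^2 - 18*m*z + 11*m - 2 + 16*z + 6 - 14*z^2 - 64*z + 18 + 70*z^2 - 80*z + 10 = 2*m^2 + 20*m + z^2*(7*m + 56) + z*(-m^2 - 24*m - 128) + 32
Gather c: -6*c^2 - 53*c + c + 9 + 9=-6*c^2 - 52*c + 18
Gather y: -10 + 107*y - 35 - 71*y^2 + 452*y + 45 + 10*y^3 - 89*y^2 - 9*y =10*y^3 - 160*y^2 + 550*y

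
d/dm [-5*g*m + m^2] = -5*g + 2*m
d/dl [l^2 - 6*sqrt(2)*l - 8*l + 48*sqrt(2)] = 2*l - 6*sqrt(2) - 8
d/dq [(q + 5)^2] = 2*q + 10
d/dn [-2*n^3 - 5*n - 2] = -6*n^2 - 5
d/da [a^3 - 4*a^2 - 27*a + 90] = 3*a^2 - 8*a - 27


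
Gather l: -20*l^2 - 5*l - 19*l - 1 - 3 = -20*l^2 - 24*l - 4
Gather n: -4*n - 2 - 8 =-4*n - 10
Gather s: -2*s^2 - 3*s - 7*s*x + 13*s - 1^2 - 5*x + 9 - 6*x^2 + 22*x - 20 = -2*s^2 + s*(10 - 7*x) - 6*x^2 + 17*x - 12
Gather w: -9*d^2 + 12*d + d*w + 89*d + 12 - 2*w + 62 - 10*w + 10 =-9*d^2 + 101*d + w*(d - 12) + 84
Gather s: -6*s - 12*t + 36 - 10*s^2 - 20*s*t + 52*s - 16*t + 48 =-10*s^2 + s*(46 - 20*t) - 28*t + 84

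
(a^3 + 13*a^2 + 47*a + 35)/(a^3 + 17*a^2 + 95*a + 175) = (a + 1)/(a + 5)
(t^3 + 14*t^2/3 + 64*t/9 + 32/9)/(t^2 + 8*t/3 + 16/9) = t + 2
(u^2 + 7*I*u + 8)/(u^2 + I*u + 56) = (u - I)/(u - 7*I)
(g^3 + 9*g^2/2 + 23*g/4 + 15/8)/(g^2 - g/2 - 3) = (g^2 + 3*g + 5/4)/(g - 2)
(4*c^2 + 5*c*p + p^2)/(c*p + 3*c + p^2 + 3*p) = (4*c + p)/(p + 3)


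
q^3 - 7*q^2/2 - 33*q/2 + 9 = (q - 6)*(q - 1/2)*(q + 3)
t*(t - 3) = t^2 - 3*t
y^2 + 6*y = y*(y + 6)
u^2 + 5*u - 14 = (u - 2)*(u + 7)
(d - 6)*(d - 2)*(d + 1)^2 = d^4 - 6*d^3 - 3*d^2 + 16*d + 12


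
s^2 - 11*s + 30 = (s - 6)*(s - 5)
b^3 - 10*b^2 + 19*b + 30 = (b - 6)*(b - 5)*(b + 1)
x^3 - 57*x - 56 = (x - 8)*(x + 1)*(x + 7)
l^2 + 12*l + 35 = (l + 5)*(l + 7)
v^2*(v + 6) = v^3 + 6*v^2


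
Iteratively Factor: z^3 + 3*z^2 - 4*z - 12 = (z - 2)*(z^2 + 5*z + 6) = (z - 2)*(z + 2)*(z + 3)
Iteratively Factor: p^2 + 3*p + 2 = (p + 1)*(p + 2)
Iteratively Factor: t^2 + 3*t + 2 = (t + 1)*(t + 2)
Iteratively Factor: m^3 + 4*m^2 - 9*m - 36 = (m - 3)*(m^2 + 7*m + 12) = (m - 3)*(m + 3)*(m + 4)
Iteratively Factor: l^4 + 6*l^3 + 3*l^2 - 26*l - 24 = (l + 1)*(l^3 + 5*l^2 - 2*l - 24) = (l - 2)*(l + 1)*(l^2 + 7*l + 12) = (l - 2)*(l + 1)*(l + 3)*(l + 4)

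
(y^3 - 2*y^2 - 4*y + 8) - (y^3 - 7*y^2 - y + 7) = 5*y^2 - 3*y + 1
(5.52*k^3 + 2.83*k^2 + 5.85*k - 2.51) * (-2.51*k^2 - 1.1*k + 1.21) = -13.8552*k^5 - 13.1753*k^4 - 11.1173*k^3 + 3.2894*k^2 + 9.8395*k - 3.0371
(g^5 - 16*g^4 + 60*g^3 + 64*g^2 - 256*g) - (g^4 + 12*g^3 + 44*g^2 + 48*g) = g^5 - 17*g^4 + 48*g^3 + 20*g^2 - 304*g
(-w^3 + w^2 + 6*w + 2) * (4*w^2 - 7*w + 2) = -4*w^5 + 11*w^4 + 15*w^3 - 32*w^2 - 2*w + 4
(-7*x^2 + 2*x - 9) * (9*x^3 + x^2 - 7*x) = -63*x^5 + 11*x^4 - 30*x^3 - 23*x^2 + 63*x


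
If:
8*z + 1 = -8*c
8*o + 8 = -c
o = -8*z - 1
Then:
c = -8/65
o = -64/65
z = -1/520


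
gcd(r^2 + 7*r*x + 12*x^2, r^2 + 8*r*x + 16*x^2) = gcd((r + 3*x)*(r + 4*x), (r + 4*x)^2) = r + 4*x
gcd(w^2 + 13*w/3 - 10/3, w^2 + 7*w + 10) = w + 5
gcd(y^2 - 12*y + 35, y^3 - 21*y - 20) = y - 5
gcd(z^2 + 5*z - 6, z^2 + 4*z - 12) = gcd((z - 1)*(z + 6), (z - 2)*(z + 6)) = z + 6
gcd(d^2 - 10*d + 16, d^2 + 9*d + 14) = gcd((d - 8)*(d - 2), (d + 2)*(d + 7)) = 1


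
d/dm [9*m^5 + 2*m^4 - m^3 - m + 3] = 45*m^4 + 8*m^3 - 3*m^2 - 1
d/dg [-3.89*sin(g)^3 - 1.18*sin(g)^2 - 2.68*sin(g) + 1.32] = (-2.36*sin(g) + 5.835*cos(2*g) - 8.515)*cos(g)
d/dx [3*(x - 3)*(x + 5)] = 6*x + 6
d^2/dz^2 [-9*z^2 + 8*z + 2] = -18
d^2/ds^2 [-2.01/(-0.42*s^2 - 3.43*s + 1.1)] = (-0.709128*s^2 - 5.791212*s + 2.01*(0.84*s + 3.43)*(1.68*s + 6.86) + 1.85724)/(0.42*s^2 + 3.43*s - 1.1)^3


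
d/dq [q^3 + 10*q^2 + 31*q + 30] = 3*q^2 + 20*q + 31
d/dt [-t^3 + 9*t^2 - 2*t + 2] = -3*t^2 + 18*t - 2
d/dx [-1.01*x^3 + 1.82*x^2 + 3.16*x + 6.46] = -3.03*x^2 + 3.64*x + 3.16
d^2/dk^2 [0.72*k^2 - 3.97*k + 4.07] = 1.44000000000000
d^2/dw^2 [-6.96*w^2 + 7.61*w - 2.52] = -13.9200000000000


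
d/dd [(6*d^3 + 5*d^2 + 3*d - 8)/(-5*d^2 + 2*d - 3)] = (-30*d^4 + 24*d^3 - 29*d^2 - 110*d + 7)/(25*d^4 - 20*d^3 + 34*d^2 - 12*d + 9)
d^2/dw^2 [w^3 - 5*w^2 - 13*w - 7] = 6*w - 10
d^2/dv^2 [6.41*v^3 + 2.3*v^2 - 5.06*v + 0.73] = 38.46*v + 4.6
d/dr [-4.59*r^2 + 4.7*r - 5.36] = 4.7 - 9.18*r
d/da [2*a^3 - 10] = 6*a^2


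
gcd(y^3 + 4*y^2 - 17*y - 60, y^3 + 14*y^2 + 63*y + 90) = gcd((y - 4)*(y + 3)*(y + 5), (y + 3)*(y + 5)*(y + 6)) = y^2 + 8*y + 15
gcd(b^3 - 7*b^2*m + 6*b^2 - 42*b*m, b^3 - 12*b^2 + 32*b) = b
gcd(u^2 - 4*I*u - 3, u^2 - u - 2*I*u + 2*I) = 1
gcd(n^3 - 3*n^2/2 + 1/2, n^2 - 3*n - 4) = 1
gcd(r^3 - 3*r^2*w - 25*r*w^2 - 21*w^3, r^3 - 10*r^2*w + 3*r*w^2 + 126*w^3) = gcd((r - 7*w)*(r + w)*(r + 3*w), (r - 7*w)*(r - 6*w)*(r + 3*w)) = r^2 - 4*r*w - 21*w^2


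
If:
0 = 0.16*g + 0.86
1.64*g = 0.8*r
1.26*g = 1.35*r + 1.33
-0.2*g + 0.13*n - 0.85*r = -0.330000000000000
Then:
No Solution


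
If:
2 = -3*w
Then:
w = -2/3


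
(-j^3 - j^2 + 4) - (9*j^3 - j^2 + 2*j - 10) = -10*j^3 - 2*j + 14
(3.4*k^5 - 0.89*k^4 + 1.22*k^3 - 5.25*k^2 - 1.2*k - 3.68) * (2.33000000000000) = 7.922*k^5 - 2.0737*k^4 + 2.8426*k^3 - 12.2325*k^2 - 2.796*k - 8.5744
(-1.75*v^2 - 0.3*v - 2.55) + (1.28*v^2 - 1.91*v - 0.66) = -0.47*v^2 - 2.21*v - 3.21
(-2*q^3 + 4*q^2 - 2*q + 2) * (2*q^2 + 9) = -4*q^5 + 8*q^4 - 22*q^3 + 40*q^2 - 18*q + 18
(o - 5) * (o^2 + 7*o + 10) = o^3 + 2*o^2 - 25*o - 50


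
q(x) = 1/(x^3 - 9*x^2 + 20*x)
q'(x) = (-3*x^2 + 18*x - 20)/(x^3 - 9*x^2 + 20*x)^2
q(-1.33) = -0.02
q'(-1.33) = -0.02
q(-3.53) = -0.00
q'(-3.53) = -0.00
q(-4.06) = -0.00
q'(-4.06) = -0.00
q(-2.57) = -0.01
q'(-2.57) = -0.01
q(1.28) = 0.08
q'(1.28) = -0.01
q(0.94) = 0.09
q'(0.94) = -0.04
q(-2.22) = -0.01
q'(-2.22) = -0.01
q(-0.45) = -0.09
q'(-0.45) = -0.24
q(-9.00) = 0.00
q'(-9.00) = 0.00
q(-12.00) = 0.00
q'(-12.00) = 0.00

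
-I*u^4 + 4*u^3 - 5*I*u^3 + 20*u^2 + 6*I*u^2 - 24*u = u*(u + 6)*(u + 4*I)*(-I*u + I)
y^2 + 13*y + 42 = (y + 6)*(y + 7)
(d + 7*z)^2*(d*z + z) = d^3*z + 14*d^2*z^2 + d^2*z + 49*d*z^3 + 14*d*z^2 + 49*z^3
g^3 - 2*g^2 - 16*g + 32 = (g - 4)*(g - 2)*(g + 4)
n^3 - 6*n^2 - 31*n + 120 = (n - 8)*(n - 3)*(n + 5)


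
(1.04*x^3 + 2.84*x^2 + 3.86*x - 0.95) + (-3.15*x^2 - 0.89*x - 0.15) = 1.04*x^3 - 0.31*x^2 + 2.97*x - 1.1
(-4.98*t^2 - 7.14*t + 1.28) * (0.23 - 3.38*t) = 16.8324*t^3 + 22.9878*t^2 - 5.9686*t + 0.2944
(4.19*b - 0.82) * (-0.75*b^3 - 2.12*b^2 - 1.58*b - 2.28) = -3.1425*b^4 - 8.2678*b^3 - 4.8818*b^2 - 8.2576*b + 1.8696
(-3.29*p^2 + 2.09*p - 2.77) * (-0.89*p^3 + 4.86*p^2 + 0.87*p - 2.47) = 2.9281*p^5 - 17.8495*p^4 + 9.7604*p^3 - 3.5176*p^2 - 7.5722*p + 6.8419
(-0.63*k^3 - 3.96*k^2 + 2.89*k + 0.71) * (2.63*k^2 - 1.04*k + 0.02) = -1.6569*k^5 - 9.7596*k^4 + 11.7065*k^3 - 1.2175*k^2 - 0.6806*k + 0.0142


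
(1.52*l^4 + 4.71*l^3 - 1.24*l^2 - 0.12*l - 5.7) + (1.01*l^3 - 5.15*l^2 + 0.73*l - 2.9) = 1.52*l^4 + 5.72*l^3 - 6.39*l^2 + 0.61*l - 8.6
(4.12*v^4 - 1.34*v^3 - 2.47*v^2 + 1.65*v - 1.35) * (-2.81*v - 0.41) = -11.5772*v^5 + 2.0762*v^4 + 7.4901*v^3 - 3.6238*v^2 + 3.117*v + 0.5535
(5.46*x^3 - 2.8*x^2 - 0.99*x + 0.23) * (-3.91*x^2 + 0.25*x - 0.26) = -21.3486*x^5 + 12.313*x^4 + 1.7513*x^3 - 0.4188*x^2 + 0.3149*x - 0.0598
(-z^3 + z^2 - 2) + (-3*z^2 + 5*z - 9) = -z^3 - 2*z^2 + 5*z - 11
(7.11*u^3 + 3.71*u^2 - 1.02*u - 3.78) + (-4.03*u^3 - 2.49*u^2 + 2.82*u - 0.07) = 3.08*u^3 + 1.22*u^2 + 1.8*u - 3.85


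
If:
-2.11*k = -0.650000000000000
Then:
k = 0.31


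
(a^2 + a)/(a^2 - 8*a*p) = (a + 1)/(a - 8*p)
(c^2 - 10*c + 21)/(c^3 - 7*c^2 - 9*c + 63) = 1/(c + 3)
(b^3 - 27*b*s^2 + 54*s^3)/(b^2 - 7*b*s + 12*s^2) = (-b^2 - 3*b*s + 18*s^2)/(-b + 4*s)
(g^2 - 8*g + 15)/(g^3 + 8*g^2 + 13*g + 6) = (g^2 - 8*g + 15)/(g^3 + 8*g^2 + 13*g + 6)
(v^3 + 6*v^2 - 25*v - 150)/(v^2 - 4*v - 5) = (v^2 + 11*v + 30)/(v + 1)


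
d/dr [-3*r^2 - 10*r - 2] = -6*r - 10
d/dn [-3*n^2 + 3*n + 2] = 3 - 6*n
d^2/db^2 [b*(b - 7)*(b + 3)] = 6*b - 8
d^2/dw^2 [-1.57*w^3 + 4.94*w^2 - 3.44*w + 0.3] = 9.88 - 9.42*w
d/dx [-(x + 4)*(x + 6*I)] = -2*x - 4 - 6*I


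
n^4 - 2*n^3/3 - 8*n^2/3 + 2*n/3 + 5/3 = (n - 5/3)*(n - 1)*(n + 1)^2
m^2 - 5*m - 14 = (m - 7)*(m + 2)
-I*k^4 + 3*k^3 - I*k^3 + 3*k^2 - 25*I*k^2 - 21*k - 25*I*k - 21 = (k - 3*I)*(k - I)*(k + 7*I)*(-I*k - I)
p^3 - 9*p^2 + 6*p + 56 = (p - 7)*(p - 4)*(p + 2)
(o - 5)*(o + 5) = o^2 - 25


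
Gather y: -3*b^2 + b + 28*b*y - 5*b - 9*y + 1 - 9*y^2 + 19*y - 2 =-3*b^2 - 4*b - 9*y^2 + y*(28*b + 10) - 1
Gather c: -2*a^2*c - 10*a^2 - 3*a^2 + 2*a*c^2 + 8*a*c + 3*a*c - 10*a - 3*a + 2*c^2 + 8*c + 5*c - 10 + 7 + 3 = -13*a^2 - 13*a + c^2*(2*a + 2) + c*(-2*a^2 + 11*a + 13)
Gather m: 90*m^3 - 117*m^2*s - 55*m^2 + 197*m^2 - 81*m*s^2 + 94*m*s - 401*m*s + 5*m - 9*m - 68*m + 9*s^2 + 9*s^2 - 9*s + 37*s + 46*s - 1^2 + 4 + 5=90*m^3 + m^2*(142 - 117*s) + m*(-81*s^2 - 307*s - 72) + 18*s^2 + 74*s + 8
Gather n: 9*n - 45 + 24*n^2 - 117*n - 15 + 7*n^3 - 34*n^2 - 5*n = 7*n^3 - 10*n^2 - 113*n - 60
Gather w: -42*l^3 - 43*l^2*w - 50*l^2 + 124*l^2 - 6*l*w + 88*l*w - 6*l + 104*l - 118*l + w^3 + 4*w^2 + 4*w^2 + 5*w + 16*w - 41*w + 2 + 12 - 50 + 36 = -42*l^3 + 74*l^2 - 20*l + w^3 + 8*w^2 + w*(-43*l^2 + 82*l - 20)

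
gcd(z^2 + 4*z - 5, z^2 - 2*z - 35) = z + 5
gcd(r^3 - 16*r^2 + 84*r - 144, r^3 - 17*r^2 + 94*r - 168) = r^2 - 10*r + 24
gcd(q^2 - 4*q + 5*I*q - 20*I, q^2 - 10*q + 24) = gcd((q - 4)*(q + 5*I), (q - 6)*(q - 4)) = q - 4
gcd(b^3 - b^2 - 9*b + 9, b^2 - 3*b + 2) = b - 1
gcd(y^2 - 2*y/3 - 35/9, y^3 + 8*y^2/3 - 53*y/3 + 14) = y - 7/3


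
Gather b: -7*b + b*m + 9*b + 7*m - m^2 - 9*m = b*(m + 2) - m^2 - 2*m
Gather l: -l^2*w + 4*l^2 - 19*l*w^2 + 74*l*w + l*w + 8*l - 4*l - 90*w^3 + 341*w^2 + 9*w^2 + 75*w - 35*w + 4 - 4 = l^2*(4 - w) + l*(-19*w^2 + 75*w + 4) - 90*w^3 + 350*w^2 + 40*w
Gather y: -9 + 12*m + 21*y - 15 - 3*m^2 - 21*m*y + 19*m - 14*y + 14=-3*m^2 + 31*m + y*(7 - 21*m) - 10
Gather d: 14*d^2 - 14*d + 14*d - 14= 14*d^2 - 14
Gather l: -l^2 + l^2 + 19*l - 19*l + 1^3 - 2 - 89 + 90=0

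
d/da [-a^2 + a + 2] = 1 - 2*a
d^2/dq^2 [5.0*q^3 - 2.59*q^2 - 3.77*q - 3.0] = 30.0*q - 5.18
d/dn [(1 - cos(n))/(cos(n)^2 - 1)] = -sin(n)/(cos(n) + 1)^2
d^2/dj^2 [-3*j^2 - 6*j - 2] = -6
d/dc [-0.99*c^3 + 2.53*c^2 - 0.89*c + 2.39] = -2.97*c^2 + 5.06*c - 0.89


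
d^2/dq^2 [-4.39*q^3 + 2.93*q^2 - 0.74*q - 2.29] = 5.86 - 26.34*q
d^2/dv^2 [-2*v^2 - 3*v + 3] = -4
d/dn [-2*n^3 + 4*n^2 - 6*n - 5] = -6*n^2 + 8*n - 6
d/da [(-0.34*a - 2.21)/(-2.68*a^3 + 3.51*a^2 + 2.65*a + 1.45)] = (-1.8224*a^3 - 16.575*a^2 + 15.5142*a + 5.3635)/(7.1824*a^6 - 18.8136*a^5 - 1.8839*a^4 + 10.831*a^3 + 17.2015*a^2 + 7.685*a + 2.1025)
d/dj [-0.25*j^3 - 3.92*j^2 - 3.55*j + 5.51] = -0.75*j^2 - 7.84*j - 3.55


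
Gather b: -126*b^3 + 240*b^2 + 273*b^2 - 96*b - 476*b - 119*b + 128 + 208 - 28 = -126*b^3 + 513*b^2 - 691*b + 308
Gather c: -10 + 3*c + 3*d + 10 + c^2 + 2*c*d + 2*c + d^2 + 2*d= c^2 + c*(2*d + 5) + d^2 + 5*d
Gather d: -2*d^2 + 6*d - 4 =-2*d^2 + 6*d - 4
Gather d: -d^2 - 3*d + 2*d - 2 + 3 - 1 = -d^2 - d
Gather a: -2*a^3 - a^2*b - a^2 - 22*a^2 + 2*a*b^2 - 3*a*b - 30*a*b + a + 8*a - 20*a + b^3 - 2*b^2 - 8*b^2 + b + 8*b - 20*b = -2*a^3 + a^2*(-b - 23) + a*(2*b^2 - 33*b - 11) + b^3 - 10*b^2 - 11*b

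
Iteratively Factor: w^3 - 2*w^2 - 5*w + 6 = (w - 3)*(w^2 + w - 2) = (w - 3)*(w + 2)*(w - 1)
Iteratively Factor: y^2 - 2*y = (y - 2)*(y)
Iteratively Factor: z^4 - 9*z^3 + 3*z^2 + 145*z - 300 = (z - 5)*(z^3 - 4*z^2 - 17*z + 60) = (z - 5)*(z - 3)*(z^2 - z - 20) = (z - 5)*(z - 3)*(z + 4)*(z - 5)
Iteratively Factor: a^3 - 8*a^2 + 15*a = (a)*(a^2 - 8*a + 15) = a*(a - 3)*(a - 5)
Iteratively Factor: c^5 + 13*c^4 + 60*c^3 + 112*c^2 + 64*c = (c + 4)*(c^4 + 9*c^3 + 24*c^2 + 16*c) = (c + 1)*(c + 4)*(c^3 + 8*c^2 + 16*c) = c*(c + 1)*(c + 4)*(c^2 + 8*c + 16) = c*(c + 1)*(c + 4)^2*(c + 4)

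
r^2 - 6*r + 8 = (r - 4)*(r - 2)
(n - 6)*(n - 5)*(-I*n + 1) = -I*n^3 + n^2 + 11*I*n^2 - 11*n - 30*I*n + 30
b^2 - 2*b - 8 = (b - 4)*(b + 2)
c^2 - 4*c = c*(c - 4)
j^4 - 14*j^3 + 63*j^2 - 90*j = j*(j - 6)*(j - 5)*(j - 3)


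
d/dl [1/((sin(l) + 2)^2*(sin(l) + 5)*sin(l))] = (-19*sin(l) + 2*cos(2*l) - 12)*cos(l)/((sin(l) + 2)^3*(sin(l) + 5)^2*sin(l)^2)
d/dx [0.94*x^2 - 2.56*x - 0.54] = 1.88*x - 2.56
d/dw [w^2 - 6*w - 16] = 2*w - 6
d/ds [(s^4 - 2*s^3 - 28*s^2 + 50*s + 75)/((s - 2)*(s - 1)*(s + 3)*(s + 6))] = 2*(4*s^6 + 21*s^5 - 38*s^4 - 306*s^3 - 104*s^2 - 483*s + 2250)/(s^8 + 12*s^7 + 22*s^6 - 156*s^5 - 311*s^4 + 936*s^3 + 792*s^2 - 2592*s + 1296)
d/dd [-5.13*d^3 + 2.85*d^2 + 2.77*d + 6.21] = -15.39*d^2 + 5.7*d + 2.77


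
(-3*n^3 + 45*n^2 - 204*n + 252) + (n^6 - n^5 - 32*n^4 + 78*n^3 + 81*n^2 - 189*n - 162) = n^6 - n^5 - 32*n^4 + 75*n^3 + 126*n^2 - 393*n + 90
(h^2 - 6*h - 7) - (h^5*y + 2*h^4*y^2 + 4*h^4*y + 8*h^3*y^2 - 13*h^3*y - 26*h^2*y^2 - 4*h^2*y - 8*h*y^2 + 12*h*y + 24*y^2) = -h^5*y - 2*h^4*y^2 - 4*h^4*y - 8*h^3*y^2 + 13*h^3*y + 26*h^2*y^2 + 4*h^2*y + h^2 + 8*h*y^2 - 12*h*y - 6*h - 24*y^2 - 7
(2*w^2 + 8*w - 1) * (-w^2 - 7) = -2*w^4 - 8*w^3 - 13*w^2 - 56*w + 7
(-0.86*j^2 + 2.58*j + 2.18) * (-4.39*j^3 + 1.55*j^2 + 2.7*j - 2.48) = 3.7754*j^5 - 12.6592*j^4 - 7.8932*j^3 + 12.4778*j^2 - 0.5124*j - 5.4064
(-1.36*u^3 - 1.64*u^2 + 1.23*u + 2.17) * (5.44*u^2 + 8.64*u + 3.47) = -7.3984*u^5 - 20.672*u^4 - 12.1976*u^3 + 16.7412*u^2 + 23.0169*u + 7.5299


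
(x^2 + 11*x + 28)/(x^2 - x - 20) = (x + 7)/(x - 5)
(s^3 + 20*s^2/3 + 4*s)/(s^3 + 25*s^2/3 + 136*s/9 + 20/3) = 3*s/(3*s + 5)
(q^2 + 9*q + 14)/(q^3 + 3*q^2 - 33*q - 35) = (q + 2)/(q^2 - 4*q - 5)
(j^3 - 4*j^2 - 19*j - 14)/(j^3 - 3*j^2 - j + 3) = (j^2 - 5*j - 14)/(j^2 - 4*j + 3)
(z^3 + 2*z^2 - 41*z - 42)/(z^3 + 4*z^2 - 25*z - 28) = (z - 6)/(z - 4)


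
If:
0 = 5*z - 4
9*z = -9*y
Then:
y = -4/5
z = 4/5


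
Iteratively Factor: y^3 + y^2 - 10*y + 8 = (y + 4)*(y^2 - 3*y + 2) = (y - 1)*(y + 4)*(y - 2)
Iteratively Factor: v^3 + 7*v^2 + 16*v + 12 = (v + 2)*(v^2 + 5*v + 6) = (v + 2)^2*(v + 3)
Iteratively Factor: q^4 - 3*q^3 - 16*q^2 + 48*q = (q)*(q^3 - 3*q^2 - 16*q + 48) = q*(q + 4)*(q^2 - 7*q + 12) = q*(q - 3)*(q + 4)*(q - 4)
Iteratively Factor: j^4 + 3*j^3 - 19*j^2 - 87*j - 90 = (j + 3)*(j^3 - 19*j - 30) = (j - 5)*(j + 3)*(j^2 + 5*j + 6) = (j - 5)*(j + 3)^2*(j + 2)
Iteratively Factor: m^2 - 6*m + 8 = (m - 4)*(m - 2)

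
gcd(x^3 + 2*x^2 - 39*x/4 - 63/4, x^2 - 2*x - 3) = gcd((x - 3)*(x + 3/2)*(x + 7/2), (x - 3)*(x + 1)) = x - 3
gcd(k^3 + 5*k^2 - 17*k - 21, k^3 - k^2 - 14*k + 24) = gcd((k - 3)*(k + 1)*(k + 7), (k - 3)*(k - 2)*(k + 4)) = k - 3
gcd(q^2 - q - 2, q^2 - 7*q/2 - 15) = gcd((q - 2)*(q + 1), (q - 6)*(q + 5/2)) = 1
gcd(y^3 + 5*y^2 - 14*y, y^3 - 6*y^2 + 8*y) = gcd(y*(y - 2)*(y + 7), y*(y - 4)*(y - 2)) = y^2 - 2*y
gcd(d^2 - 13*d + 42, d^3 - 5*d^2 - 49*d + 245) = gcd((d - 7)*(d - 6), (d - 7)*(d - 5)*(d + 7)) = d - 7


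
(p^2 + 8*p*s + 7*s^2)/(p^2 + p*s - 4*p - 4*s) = (p + 7*s)/(p - 4)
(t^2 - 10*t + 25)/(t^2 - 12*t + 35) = (t - 5)/(t - 7)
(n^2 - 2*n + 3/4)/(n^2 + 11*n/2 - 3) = (n - 3/2)/(n + 6)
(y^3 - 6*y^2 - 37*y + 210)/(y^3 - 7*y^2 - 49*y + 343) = (y^2 + y - 30)/(y^2 - 49)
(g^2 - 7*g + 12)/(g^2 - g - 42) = (-g^2 + 7*g - 12)/(-g^2 + g + 42)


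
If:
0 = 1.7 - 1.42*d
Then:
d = 1.20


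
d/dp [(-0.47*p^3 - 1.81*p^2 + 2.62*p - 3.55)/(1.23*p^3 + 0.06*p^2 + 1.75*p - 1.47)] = (2.1981*p^4 - 8.0902*p^3 + 11.8475*p^2 + 5.7474*p + 2.3611)/(1.5129*p^6 + 0.1476*p^5 + 4.3086*p^4 - 3.4062*p^3 + 2.8861*p^2 - 5.145*p + 2.1609)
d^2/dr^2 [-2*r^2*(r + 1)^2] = -24*r^2 - 24*r - 4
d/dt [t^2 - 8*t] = 2*t - 8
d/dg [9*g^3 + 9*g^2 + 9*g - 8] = 27*g^2 + 18*g + 9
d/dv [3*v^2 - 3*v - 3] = 6*v - 3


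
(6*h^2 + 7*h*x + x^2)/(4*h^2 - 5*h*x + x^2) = (6*h^2 + 7*h*x + x^2)/(4*h^2 - 5*h*x + x^2)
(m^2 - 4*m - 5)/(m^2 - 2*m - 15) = (m + 1)/(m + 3)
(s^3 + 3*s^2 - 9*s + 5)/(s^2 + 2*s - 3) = (s^2 + 4*s - 5)/(s + 3)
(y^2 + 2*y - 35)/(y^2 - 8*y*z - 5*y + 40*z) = (y + 7)/(y - 8*z)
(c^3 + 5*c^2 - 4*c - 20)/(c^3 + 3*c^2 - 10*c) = (c + 2)/c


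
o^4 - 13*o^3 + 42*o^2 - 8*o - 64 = (o - 8)*(o - 4)*(o - 2)*(o + 1)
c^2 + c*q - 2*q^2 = (c - q)*(c + 2*q)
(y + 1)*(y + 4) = y^2 + 5*y + 4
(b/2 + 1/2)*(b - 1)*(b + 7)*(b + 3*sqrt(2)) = b^4/2 + 3*sqrt(2)*b^3/2 + 7*b^3/2 - b^2/2 + 21*sqrt(2)*b^2/2 - 7*b/2 - 3*sqrt(2)*b/2 - 21*sqrt(2)/2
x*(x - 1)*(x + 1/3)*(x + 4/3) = x^4 + 2*x^3/3 - 11*x^2/9 - 4*x/9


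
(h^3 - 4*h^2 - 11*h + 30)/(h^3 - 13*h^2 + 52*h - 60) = (h + 3)/(h - 6)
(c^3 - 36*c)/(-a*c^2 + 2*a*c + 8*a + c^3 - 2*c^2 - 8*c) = c*(36 - c^2)/(a*c^2 - 2*a*c - 8*a - c^3 + 2*c^2 + 8*c)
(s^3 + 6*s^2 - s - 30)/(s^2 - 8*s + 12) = (s^2 + 8*s + 15)/(s - 6)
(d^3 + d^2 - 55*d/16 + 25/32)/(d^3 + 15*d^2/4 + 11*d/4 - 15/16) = (4*d - 5)/(2*(2*d + 3))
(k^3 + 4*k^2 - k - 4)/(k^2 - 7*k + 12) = (k^3 + 4*k^2 - k - 4)/(k^2 - 7*k + 12)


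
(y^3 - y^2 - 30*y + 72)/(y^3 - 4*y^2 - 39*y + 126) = (y - 4)/(y - 7)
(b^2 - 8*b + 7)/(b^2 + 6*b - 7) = (b - 7)/(b + 7)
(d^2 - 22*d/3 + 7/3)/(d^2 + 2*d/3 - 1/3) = (d - 7)/(d + 1)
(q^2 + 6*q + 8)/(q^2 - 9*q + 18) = (q^2 + 6*q + 8)/(q^2 - 9*q + 18)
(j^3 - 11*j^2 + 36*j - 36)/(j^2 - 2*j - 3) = (j^2 - 8*j + 12)/(j + 1)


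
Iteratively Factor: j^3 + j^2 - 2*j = (j + 2)*(j^2 - j) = (j - 1)*(j + 2)*(j)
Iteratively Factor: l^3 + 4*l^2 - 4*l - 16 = (l + 4)*(l^2 - 4) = (l + 2)*(l + 4)*(l - 2)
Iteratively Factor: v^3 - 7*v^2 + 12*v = (v - 3)*(v^2 - 4*v) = (v - 4)*(v - 3)*(v)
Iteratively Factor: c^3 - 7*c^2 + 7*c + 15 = (c - 3)*(c^2 - 4*c - 5) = (c - 5)*(c - 3)*(c + 1)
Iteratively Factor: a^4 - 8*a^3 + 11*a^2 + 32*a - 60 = (a - 5)*(a^3 - 3*a^2 - 4*a + 12) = (a - 5)*(a + 2)*(a^2 - 5*a + 6) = (a - 5)*(a - 2)*(a + 2)*(a - 3)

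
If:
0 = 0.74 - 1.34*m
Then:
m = 0.55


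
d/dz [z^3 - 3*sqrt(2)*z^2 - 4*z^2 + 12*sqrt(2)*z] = 3*z^2 - 6*sqrt(2)*z - 8*z + 12*sqrt(2)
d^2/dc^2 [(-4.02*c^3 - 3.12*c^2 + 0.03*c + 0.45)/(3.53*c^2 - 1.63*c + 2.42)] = (5.6843418860808e-14*c^5 - 5.6843418860808e-14*c^4 + 12.1643460000001*c^3 + 288.705654*c^2 - 158.329566*c - 41.60439)/(43.986977*c^6 - 60.933801*c^5 + 118.602705*c^4 - 87.877375*c^3 + 81.30837*c^2 - 28.637796*c + 14.172488)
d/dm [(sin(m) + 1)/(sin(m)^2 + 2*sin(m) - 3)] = (-2*sin(m) + cos(m)^2 - 6)*cos(m)/(sin(m)^2 + 2*sin(m) - 3)^2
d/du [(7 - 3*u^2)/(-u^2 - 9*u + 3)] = (27*u^2 - 4*u + 63)/(u^4 + 18*u^3 + 75*u^2 - 54*u + 9)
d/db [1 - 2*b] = -2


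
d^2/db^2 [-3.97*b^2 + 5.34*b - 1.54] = -7.94000000000000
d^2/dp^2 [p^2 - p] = 2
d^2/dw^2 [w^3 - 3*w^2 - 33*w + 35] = 6*w - 6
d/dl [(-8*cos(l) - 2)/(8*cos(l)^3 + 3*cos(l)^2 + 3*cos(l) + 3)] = -(152*sin(2*l) + 72*sin(3*l) + 64*sin(4*l))/(18*cos(l) + 3*cos(2*l) + 4*cos(3*l) + 9)^2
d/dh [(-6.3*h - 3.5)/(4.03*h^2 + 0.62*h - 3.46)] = (25.389*h^2 + 28.21*h + 23.968)/(16.2409*h^4 + 4.9972*h^3 - 27.5032*h^2 - 4.2904*h + 11.9716)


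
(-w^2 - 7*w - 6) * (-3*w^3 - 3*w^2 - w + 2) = 3*w^5 + 24*w^4 + 40*w^3 + 23*w^2 - 8*w - 12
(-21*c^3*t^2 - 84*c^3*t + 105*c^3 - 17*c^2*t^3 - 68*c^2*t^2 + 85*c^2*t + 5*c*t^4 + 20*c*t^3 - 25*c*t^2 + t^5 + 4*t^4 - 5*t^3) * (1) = -21*c^3*t^2 - 84*c^3*t + 105*c^3 - 17*c^2*t^3 - 68*c^2*t^2 + 85*c^2*t + 5*c*t^4 + 20*c*t^3 - 25*c*t^2 + t^5 + 4*t^4 - 5*t^3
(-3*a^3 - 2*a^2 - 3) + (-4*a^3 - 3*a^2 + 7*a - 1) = -7*a^3 - 5*a^2 + 7*a - 4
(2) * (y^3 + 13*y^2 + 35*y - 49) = 2*y^3 + 26*y^2 + 70*y - 98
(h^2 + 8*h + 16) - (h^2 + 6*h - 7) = 2*h + 23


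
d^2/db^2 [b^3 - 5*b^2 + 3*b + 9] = 6*b - 10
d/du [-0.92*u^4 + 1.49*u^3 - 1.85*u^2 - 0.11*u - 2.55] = -3.68*u^3 + 4.47*u^2 - 3.7*u - 0.11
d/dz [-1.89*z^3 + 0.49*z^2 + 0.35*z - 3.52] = -5.67*z^2 + 0.98*z + 0.35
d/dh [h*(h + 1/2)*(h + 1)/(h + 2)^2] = (h^3 + 6*h^2 + 11*h/2 + 1)/(h^3 + 6*h^2 + 12*h + 8)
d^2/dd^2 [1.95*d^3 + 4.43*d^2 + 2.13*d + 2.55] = 11.7*d + 8.86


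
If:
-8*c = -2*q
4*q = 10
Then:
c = 5/8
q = 5/2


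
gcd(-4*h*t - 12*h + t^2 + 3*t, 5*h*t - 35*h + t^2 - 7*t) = 1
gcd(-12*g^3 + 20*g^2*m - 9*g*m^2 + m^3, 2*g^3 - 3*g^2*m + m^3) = g - m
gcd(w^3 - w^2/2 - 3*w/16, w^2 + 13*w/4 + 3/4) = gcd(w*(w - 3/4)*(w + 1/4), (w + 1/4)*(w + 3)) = w + 1/4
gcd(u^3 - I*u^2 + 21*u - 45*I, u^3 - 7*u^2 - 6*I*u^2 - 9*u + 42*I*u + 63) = u^2 - 6*I*u - 9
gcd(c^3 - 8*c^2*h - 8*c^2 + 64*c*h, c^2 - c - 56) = c - 8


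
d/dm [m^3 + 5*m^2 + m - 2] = 3*m^2 + 10*m + 1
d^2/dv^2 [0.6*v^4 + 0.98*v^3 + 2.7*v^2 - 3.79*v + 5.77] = 7.2*v^2 + 5.88*v + 5.4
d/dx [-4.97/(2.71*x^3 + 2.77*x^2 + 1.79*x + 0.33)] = (40.4061*x^2 + 27.5338*x + 8.8963)/(2.71*x^3 + 2.77*x^2 + 1.79*x + 0.33)^2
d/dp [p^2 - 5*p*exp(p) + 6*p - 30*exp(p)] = -5*p*exp(p) + 2*p - 35*exp(p) + 6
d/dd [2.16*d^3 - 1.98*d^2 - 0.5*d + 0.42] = 6.48*d^2 - 3.96*d - 0.5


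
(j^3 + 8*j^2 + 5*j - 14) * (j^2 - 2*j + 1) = j^5 + 6*j^4 - 10*j^3 - 16*j^2 + 33*j - 14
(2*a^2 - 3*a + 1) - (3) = 2*a^2 - 3*a - 2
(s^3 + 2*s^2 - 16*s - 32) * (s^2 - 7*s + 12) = s^5 - 5*s^4 - 18*s^3 + 104*s^2 + 32*s - 384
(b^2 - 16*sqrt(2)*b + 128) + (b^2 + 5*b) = 2*b^2 - 16*sqrt(2)*b + 5*b + 128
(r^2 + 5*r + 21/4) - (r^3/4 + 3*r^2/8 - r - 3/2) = -r^3/4 + 5*r^2/8 + 6*r + 27/4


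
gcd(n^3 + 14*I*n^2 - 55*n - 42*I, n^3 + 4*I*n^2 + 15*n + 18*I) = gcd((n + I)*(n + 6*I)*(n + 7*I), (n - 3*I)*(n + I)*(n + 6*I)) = n^2 + 7*I*n - 6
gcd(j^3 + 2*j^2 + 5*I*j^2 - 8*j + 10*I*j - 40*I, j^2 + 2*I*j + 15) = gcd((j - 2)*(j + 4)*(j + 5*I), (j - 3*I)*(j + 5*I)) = j + 5*I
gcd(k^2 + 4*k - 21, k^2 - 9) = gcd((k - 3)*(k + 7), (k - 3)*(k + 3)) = k - 3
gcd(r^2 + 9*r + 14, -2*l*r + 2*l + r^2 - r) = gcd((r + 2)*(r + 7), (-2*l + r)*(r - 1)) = 1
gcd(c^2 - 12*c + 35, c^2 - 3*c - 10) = c - 5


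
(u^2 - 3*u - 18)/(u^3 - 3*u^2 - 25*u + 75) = (u^2 - 3*u - 18)/(u^3 - 3*u^2 - 25*u + 75)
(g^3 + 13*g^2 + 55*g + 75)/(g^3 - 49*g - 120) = (g + 5)/(g - 8)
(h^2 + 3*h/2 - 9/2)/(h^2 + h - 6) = (h - 3/2)/(h - 2)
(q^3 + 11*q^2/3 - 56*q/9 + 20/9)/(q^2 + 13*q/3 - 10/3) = q - 2/3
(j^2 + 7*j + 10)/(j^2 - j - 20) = (j^2 + 7*j + 10)/(j^2 - j - 20)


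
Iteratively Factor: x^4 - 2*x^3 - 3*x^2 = (x + 1)*(x^3 - 3*x^2) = (x - 3)*(x + 1)*(x^2) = x*(x - 3)*(x + 1)*(x)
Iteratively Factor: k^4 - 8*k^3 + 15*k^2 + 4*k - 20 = (k - 5)*(k^3 - 3*k^2 + 4) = (k - 5)*(k - 2)*(k^2 - k - 2) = (k - 5)*(k - 2)^2*(k + 1)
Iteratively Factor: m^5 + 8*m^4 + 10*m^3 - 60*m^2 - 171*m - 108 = (m + 4)*(m^4 + 4*m^3 - 6*m^2 - 36*m - 27) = (m + 3)*(m + 4)*(m^3 + m^2 - 9*m - 9) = (m - 3)*(m + 3)*(m + 4)*(m^2 + 4*m + 3) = (m - 3)*(m + 1)*(m + 3)*(m + 4)*(m + 3)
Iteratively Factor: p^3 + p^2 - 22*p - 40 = (p - 5)*(p^2 + 6*p + 8) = (p - 5)*(p + 2)*(p + 4)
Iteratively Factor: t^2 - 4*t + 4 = (t - 2)*(t - 2)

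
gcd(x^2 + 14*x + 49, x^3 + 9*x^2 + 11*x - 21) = x + 7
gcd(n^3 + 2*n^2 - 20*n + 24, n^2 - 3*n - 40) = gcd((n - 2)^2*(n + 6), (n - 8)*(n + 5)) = 1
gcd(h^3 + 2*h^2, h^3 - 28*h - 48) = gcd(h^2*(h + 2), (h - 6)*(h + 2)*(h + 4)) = h + 2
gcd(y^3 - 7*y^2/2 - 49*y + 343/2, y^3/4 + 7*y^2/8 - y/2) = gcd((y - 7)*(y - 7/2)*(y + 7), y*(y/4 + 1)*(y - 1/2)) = 1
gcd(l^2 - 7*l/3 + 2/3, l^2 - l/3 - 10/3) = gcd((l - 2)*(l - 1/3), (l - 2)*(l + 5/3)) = l - 2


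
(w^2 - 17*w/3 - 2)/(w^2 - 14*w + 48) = (w + 1/3)/(w - 8)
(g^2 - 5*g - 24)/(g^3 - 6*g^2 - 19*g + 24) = 1/(g - 1)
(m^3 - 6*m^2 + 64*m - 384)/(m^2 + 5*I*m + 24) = (m^2 + m*(-6 - 8*I) + 48*I)/(m - 3*I)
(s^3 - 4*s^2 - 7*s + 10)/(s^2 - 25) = (s^2 + s - 2)/(s + 5)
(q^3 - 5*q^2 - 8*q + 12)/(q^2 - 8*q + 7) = (q^2 - 4*q - 12)/(q - 7)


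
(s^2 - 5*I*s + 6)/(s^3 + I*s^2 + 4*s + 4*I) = (s - 6*I)/(s^2 + 4)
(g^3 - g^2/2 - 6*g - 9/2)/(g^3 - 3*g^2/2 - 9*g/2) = (g + 1)/g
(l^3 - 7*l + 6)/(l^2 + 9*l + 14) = (l^3 - 7*l + 6)/(l^2 + 9*l + 14)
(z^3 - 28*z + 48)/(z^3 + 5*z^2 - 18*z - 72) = (z - 2)/(z + 3)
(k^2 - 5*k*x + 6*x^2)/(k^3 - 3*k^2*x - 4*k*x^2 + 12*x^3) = 1/(k + 2*x)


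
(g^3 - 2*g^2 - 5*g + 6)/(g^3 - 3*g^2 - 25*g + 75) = (g^2 + g - 2)/(g^2 - 25)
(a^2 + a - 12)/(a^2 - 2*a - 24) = (a - 3)/(a - 6)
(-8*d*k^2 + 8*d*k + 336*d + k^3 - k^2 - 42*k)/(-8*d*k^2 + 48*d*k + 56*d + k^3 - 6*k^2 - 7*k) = (k + 6)/(k + 1)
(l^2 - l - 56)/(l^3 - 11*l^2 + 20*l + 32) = (l + 7)/(l^2 - 3*l - 4)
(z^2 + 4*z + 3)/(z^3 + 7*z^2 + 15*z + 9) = 1/(z + 3)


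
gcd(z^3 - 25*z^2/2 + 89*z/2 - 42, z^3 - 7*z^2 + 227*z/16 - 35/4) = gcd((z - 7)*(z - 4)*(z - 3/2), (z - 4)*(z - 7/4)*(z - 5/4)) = z - 4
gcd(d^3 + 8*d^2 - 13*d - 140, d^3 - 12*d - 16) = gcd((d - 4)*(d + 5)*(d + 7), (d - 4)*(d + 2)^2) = d - 4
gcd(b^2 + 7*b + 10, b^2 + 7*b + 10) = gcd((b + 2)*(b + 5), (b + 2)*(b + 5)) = b^2 + 7*b + 10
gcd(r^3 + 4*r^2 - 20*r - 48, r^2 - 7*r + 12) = r - 4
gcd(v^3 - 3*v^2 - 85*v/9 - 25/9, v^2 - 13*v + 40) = v - 5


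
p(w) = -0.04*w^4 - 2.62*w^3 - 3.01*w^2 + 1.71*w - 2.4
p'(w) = -0.16*w^3 - 7.86*w^2 - 6.02*w + 1.71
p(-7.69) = 858.03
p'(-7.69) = -344.04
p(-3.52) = 62.41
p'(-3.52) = -67.51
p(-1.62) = -2.21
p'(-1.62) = -8.49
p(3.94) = -212.27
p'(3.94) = -153.81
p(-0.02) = -2.44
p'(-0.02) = 1.83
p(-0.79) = -4.35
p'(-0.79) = 1.64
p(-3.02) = 33.82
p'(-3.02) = -47.39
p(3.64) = -169.44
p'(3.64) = -132.06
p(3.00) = -98.34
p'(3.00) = -91.41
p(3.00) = -98.34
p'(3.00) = -91.41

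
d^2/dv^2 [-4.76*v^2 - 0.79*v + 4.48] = -9.52000000000000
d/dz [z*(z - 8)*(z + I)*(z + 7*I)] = 4*z^3 + z^2*(-24 + 24*I) + z*(-14 - 128*I) + 56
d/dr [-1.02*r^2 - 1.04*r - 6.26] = -2.04*r - 1.04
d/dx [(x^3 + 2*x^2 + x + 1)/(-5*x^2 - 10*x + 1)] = (-5*x^4 - 20*x^3 - 12*x^2 + 14*x + 11)/(25*x^4 + 100*x^3 + 90*x^2 - 20*x + 1)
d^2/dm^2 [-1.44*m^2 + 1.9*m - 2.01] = -2.88000000000000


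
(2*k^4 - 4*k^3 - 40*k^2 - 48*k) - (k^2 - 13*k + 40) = 2*k^4 - 4*k^3 - 41*k^2 - 35*k - 40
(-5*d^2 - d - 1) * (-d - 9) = 5*d^3 + 46*d^2 + 10*d + 9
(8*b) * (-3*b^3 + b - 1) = -24*b^4 + 8*b^2 - 8*b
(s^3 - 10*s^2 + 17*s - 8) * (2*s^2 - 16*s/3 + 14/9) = 2*s^5 - 76*s^4/3 + 800*s^3/9 - 1100*s^2/9 + 622*s/9 - 112/9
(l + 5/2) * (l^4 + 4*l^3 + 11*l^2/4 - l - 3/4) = l^5 + 13*l^4/2 + 51*l^3/4 + 47*l^2/8 - 13*l/4 - 15/8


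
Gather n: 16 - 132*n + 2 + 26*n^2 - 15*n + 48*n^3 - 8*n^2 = 48*n^3 + 18*n^2 - 147*n + 18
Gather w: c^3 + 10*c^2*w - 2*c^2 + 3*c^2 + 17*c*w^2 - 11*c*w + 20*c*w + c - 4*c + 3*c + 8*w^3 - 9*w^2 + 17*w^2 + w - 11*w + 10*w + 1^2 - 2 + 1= c^3 + c^2 + 8*w^3 + w^2*(17*c + 8) + w*(10*c^2 + 9*c)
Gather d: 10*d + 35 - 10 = 10*d + 25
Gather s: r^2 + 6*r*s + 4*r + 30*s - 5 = r^2 + 4*r + s*(6*r + 30) - 5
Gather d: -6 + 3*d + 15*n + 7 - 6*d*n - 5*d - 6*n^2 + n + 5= d*(-6*n - 2) - 6*n^2 + 16*n + 6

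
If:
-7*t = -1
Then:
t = 1/7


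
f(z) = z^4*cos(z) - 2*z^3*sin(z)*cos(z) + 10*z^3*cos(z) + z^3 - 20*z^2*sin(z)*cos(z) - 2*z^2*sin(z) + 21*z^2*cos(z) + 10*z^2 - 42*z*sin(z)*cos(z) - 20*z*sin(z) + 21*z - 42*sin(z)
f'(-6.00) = -23.72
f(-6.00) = -93.68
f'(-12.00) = -5672.26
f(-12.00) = 5368.89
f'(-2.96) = -38.96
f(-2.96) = -1.64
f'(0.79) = -32.75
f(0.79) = -28.98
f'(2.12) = -55.87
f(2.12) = -2.06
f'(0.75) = -35.71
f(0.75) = -27.60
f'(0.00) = -21.00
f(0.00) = 0.00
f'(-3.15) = -57.59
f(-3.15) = 7.59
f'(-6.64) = -118.50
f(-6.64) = -40.65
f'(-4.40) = 57.40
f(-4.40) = 53.97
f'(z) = -z^4*sin(z) + 2*z^3*sin(z)^2 - 10*z^3*sin(z) - 2*z^3*cos(z)^2 + 4*z^3*cos(z) + 20*z^2*sin(z)^2 - 6*z^2*sin(z)*cos(z) - 21*z^2*sin(z) - 20*z^2*cos(z)^2 + 28*z^2*cos(z) + 3*z^2 + 42*z*sin(z)^2 - 40*z*sin(z)*cos(z) - 4*z*sin(z) - 42*z*cos(z)^2 + 22*z*cos(z) + 20*z - 42*sin(z)*cos(z) - 20*sin(z) - 42*cos(z) + 21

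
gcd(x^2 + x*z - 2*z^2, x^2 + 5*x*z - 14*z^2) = 1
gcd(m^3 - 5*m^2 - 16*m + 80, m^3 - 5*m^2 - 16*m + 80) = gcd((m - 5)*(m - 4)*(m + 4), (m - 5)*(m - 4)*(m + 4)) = m^3 - 5*m^2 - 16*m + 80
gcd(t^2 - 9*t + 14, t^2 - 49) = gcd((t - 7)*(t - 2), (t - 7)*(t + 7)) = t - 7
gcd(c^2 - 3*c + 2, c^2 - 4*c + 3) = c - 1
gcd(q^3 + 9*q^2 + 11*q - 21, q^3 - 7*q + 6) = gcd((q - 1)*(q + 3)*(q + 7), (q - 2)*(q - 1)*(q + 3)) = q^2 + 2*q - 3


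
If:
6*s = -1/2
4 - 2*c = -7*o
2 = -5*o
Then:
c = 3/5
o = -2/5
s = -1/12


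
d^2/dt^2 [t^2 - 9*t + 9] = 2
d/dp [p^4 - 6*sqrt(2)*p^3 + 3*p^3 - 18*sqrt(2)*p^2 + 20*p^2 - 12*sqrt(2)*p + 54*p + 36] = 4*p^3 - 18*sqrt(2)*p^2 + 9*p^2 - 36*sqrt(2)*p + 40*p - 12*sqrt(2) + 54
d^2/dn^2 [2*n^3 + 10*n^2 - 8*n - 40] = 12*n + 20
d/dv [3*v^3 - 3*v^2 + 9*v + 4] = 9*v^2 - 6*v + 9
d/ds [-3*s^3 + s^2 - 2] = s*(2 - 9*s)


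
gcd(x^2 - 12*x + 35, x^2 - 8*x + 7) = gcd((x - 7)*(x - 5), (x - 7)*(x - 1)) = x - 7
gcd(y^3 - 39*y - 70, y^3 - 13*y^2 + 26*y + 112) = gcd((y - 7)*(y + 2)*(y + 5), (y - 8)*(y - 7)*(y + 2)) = y^2 - 5*y - 14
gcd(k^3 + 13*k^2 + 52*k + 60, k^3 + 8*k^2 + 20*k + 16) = k + 2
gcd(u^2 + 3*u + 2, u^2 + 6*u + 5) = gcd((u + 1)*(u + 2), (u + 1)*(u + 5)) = u + 1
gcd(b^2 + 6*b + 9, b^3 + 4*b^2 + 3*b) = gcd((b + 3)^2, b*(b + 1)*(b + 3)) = b + 3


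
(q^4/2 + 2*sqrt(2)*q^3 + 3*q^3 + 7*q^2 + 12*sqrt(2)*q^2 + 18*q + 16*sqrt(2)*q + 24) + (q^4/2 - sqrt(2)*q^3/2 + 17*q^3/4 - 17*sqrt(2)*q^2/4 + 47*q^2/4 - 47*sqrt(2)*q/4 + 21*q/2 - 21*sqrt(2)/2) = q^4 + 3*sqrt(2)*q^3/2 + 29*q^3/4 + 31*sqrt(2)*q^2/4 + 75*q^2/4 + 17*sqrt(2)*q/4 + 57*q/2 - 21*sqrt(2)/2 + 24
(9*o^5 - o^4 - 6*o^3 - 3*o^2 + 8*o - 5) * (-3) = -27*o^5 + 3*o^4 + 18*o^3 + 9*o^2 - 24*o + 15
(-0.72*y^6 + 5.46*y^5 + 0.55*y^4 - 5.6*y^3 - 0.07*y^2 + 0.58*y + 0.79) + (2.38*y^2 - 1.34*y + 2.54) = -0.72*y^6 + 5.46*y^5 + 0.55*y^4 - 5.6*y^3 + 2.31*y^2 - 0.76*y + 3.33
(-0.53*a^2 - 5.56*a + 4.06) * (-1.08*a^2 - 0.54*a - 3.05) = 0.5724*a^4 + 6.291*a^3 + 0.2341*a^2 + 14.7656*a - 12.383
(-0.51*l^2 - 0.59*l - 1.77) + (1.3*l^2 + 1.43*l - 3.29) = 0.79*l^2 + 0.84*l - 5.06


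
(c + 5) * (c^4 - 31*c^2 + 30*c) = c^5 + 5*c^4 - 31*c^3 - 125*c^2 + 150*c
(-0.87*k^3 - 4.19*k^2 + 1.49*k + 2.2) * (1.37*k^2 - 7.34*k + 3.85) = -1.1919*k^5 + 0.645499999999998*k^4 + 29.4464*k^3 - 24.0541*k^2 - 10.4115*k + 8.47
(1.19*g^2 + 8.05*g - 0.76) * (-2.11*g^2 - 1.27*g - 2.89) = -2.5109*g^4 - 18.4968*g^3 - 12.059*g^2 - 22.2993*g + 2.1964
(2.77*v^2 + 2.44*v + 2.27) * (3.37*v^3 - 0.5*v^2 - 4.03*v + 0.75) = 9.3349*v^5 + 6.8378*v^4 - 4.7332*v^3 - 8.8907*v^2 - 7.3181*v + 1.7025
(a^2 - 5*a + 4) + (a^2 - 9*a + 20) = 2*a^2 - 14*a + 24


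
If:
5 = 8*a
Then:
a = 5/8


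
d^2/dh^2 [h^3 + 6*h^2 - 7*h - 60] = 6*h + 12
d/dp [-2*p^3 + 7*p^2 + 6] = 2*p*(7 - 3*p)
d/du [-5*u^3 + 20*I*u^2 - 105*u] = -15*u^2 + 40*I*u - 105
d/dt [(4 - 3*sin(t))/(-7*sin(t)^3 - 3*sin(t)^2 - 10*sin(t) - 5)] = (-42*sin(t)^3 + 75*sin(t)^2 + 24*sin(t) + 55)*cos(t)/(7*sin(t)^3 + 3*sin(t)^2 + 10*sin(t) + 5)^2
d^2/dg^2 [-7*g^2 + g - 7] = -14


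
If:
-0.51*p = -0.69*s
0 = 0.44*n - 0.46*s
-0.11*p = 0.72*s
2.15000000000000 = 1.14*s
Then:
No Solution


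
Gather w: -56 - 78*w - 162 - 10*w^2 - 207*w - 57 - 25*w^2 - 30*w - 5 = -35*w^2 - 315*w - 280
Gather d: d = d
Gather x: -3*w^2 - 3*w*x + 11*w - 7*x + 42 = -3*w^2 + 11*w + x*(-3*w - 7) + 42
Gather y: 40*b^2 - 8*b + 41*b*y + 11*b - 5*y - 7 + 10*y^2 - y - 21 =40*b^2 + 3*b + 10*y^2 + y*(41*b - 6) - 28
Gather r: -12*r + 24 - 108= -12*r - 84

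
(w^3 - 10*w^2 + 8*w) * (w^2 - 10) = w^5 - 10*w^4 - 2*w^3 + 100*w^2 - 80*w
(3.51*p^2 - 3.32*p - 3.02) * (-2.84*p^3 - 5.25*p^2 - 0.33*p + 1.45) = -9.9684*p^5 - 8.9987*p^4 + 24.8485*p^3 + 22.0401*p^2 - 3.8174*p - 4.379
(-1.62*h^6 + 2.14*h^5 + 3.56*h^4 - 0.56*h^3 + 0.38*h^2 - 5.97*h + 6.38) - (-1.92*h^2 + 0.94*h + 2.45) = -1.62*h^6 + 2.14*h^5 + 3.56*h^4 - 0.56*h^3 + 2.3*h^2 - 6.91*h + 3.93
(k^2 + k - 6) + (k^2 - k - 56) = 2*k^2 - 62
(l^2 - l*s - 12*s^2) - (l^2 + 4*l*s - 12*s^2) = -5*l*s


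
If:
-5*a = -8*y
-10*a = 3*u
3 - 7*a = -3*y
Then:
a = 24/41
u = -80/41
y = 15/41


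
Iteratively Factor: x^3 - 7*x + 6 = (x + 3)*(x^2 - 3*x + 2) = (x - 1)*(x + 3)*(x - 2)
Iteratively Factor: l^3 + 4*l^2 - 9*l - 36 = (l - 3)*(l^2 + 7*l + 12) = (l - 3)*(l + 4)*(l + 3)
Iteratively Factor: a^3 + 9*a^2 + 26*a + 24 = (a + 2)*(a^2 + 7*a + 12) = (a + 2)*(a + 3)*(a + 4)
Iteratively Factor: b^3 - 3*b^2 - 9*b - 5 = (b + 1)*(b^2 - 4*b - 5) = (b + 1)^2*(b - 5)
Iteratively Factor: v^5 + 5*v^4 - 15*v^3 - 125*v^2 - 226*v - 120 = (v + 1)*(v^4 + 4*v^3 - 19*v^2 - 106*v - 120) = (v - 5)*(v + 1)*(v^3 + 9*v^2 + 26*v + 24) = (v - 5)*(v + 1)*(v + 3)*(v^2 + 6*v + 8) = (v - 5)*(v + 1)*(v + 2)*(v + 3)*(v + 4)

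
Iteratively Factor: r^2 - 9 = (r - 3)*(r + 3)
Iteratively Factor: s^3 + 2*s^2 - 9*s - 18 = (s + 3)*(s^2 - s - 6) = (s + 2)*(s + 3)*(s - 3)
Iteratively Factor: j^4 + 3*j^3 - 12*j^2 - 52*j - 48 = (j + 2)*(j^3 + j^2 - 14*j - 24) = (j - 4)*(j + 2)*(j^2 + 5*j + 6) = (j - 4)*(j + 2)*(j + 3)*(j + 2)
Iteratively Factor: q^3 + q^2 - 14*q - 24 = (q + 2)*(q^2 - q - 12) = (q + 2)*(q + 3)*(q - 4)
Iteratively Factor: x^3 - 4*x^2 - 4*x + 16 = (x + 2)*(x^2 - 6*x + 8) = (x - 2)*(x + 2)*(x - 4)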